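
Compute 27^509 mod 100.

87

Successive squares of 27 mod 100: 27^1≡27, 27^2≡29, 27^4≡41, 27^8≡81, 27^16≡61, 27^32≡21, 27^64≡41, 27^128≡81, 27^256≡61.
Since 509 = 1 + 4 + 8 + 16 + 32 + 64 + 128 + 256 in binary, 27^509 ≡ 27·41·81·61·21·41·81·61 ≡ 87 (mod 100).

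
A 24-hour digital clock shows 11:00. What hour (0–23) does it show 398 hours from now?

398 mod 24 = 14 (since 16·24 = 384).
(11 + 14) mod 24 = 1.

1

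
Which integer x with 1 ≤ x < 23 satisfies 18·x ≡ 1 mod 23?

9

18·9 = 162 = 7·23 + 1, so 18⁻¹ ≡ 9 (mod 23).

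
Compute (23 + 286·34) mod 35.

17

286·34 = 9724.
Dividing 9724 by 35 gives quotient 277 and remainder 29.
(23 + 29) mod 35 = 17.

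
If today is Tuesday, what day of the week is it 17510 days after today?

Friday

17510 mod 7 = 3 (since 2501·7 = 17507).
Tuesday + 3 days → Friday.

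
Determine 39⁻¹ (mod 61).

39·36 = 1404 = 23·61 + 1, so 39⁻¹ ≡ 36 (mod 61).

36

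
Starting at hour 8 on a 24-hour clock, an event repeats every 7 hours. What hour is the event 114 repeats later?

14

114·7 = 798.
798 − 33·24 = 6, so 798 ≡ 6 (mod 24).
(8 + 6) mod 24 = 14.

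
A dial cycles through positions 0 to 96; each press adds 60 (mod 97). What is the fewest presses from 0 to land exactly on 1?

60·76 = 4560 = 47·97 + 1, so 60⁻¹ ≡ 76 (mod 97).

76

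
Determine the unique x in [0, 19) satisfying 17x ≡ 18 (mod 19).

10

The inverse of 17 mod 19 is 9 (since 17·9 = 153 ≡ 1).
Multiplying both sides by 9: x ≡ 9·18 = 162 ≡ 10 (mod 19).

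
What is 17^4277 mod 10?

The units digit of 17^n cycles with period 4: 7, 9, 3, 1, …
4277 leaves remainder 1 on division by 4, so 17^4277 ends in 7.

7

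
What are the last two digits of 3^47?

By repeated squaring mod 100: 3^1≡3, 3^2≡9, 3^4≡81, 3^8≡61, 3^16≡21, 3^32≡41.
Since 47 = 1 + 2 + 4 + 8 + 32 in binary, 3^47 ≡ 3·9·81·61·41 ≡ 87 (mod 100).

87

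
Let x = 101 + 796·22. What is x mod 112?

796·22 = 17512.
17512 − 156·112 = 40, so 17512 ≡ 40 (mod 112).
(101 + 40) mod 112 = 29.

29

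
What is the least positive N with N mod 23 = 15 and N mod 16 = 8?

x ≡ 8 (mod 16) gives x ∈ {8, 24, 40, 56, 72, 88, 104, 120, …}.
The first of these with x mod 23 = 15 is 360.

360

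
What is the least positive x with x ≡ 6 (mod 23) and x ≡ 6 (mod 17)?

Since 17·19 ≡ 1 (mod 23), take x = 6 + 17·((6−6)·19 mod 23) = 6 + 17·0 = 6.
Check: 6 mod 23 = 6, 6 mod 17 = 6.

6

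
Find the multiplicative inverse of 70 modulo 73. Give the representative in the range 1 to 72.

70·24 = 1680 = 23·73 + 1, so 70⁻¹ ≡ 24 (mod 73).

24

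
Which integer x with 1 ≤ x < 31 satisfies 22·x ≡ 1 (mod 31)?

24

22·24 = 528 = 17·31 + 1, so 22⁻¹ ≡ 24 (mod 31).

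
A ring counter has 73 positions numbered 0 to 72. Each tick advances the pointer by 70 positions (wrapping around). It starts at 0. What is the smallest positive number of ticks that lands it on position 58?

5

The inverse of 70 mod 73 is 24 (since 70·24 = 1680 ≡ 1).
Multiplying both sides by 24: x ≡ 24·58 = 1392 ≡ 5 (mod 73).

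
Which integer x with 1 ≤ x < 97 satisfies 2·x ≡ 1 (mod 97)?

49

97 = 48·2 + 1
2 = 2·1 + 0
Back-substituting gives 2·49 ≡ 1 (mod 97).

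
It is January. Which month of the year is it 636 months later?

636 − 53·12 = 0, so 636 ≡ 0 (mod 12).
January + 0 months → January.

January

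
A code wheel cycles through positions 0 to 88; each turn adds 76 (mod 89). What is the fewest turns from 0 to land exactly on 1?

89 = 1·76 + 13
76 = 5·13 + 11
13 = 1·11 + 2
11 = 5·2 + 1
2 = 2·1 + 0
Back-substituting gives 76·41 ≡ 1 (mod 89).

41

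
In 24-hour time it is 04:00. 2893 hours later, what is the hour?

17

2893 mod 24 = 13 (since 120·24 = 2880).
(4 + 13) mod 24 = 17.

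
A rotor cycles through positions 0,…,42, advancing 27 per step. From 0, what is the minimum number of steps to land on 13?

The inverse of 27 mod 43 is 8 (since 27·8 = 216 ≡ 1).
So x ≡ 8·13 = 104 ≡ 18 (mod 43).

18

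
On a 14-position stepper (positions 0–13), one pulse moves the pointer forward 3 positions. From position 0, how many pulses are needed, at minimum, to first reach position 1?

14 = 4·3 + 2
3 = 1·2 + 1
2 = 2·1 + 0
Back-substituting gives 3·5 ≡ 1 (mod 14).

5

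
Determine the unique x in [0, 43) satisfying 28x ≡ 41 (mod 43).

3

The inverse of 28 mod 43 is 20 (since 28·20 = 560 ≡ 1).
So x ≡ 20·41 = 820 ≡ 3 (mod 43).
Check: 28·3 = 84 = 1·43 + 41.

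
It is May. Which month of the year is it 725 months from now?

725 = 60·12 + 5, so 725 mod 12 = 5.
May + 5 months → October.

October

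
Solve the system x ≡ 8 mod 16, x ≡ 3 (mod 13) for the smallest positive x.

120

Since 13·5 ≡ 1 (mod 16), take x = 3 + 13·((8−3)·5 mod 16) = 3 + 13·9 = 120.
Check: 120 mod 16 = 8, 120 mod 13 = 3.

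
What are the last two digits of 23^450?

49

Successive squares of 23 mod 100: 23^1≡23, 23^2≡29, 23^4≡41, 23^8≡81, 23^16≡61, 23^32≡21, 23^64≡41, 23^128≡81, 23^256≡61.
450 = 2 + 64 + 128 + 256, so 23^450 ≡ 29·41·81·61 ≡ 49 (mod 100).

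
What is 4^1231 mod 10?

The units digit of 4^n cycles with period 2: 4, 6, …
1231 mod 2 = 1, so the last digit matches 4^1 = 4.

4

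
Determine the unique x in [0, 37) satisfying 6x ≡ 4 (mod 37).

13

The inverse of 6 mod 37 is 31 (since 6·31 = 186 ≡ 1).
So x ≡ 31·4 = 124 ≡ 13 (mod 37).
Check: 6·13 = 78 = 2·37 + 4.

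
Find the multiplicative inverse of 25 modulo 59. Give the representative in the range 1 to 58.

26

59 = 2·25 + 9
25 = 2·9 + 7
9 = 1·7 + 2
7 = 3·2 + 1
2 = 2·1 + 0
Back-substituting gives 25·26 ≡ 1 (mod 59).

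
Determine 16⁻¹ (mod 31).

2

16·2 = 32 = 1·31 + 1, so 16⁻¹ ≡ 2 (mod 31).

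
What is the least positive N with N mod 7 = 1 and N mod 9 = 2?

x ≡ 1 (mod 7) gives x ∈ {1, 8, 15, 22, 29}.
The first of these with x mod 9 = 2 is 29.

29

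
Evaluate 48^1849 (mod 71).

Successive squares of 48 mod 71: 48^1≡48, 48^2≡32, 48^4≡30, 48^8≡48, 48^16≡32, 48^32≡30, 48^64≡48, 48^128≡32, 48^256≡30, 48^512≡48, 48^1024≡32.
1849 = 1 + 8 + 16 + 32 + 256 + 512 + 1024, so 48^1849 ≡ 48·48·32·30·30·48·32 ≡ 48 (mod 71).

48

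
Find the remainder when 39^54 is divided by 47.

By repeated squaring mod 47: 39^1≡39, 39^2≡17, 39^4≡7, 39^8≡2, 39^16≡4, 39^32≡16.
54 = 2 + 4 + 16 + 32, so 39^54 ≡ 17·7·4·16 ≡ 2 (mod 47).

2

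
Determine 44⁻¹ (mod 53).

47

44·47 = 2068 = 39·53 + 1, so 44⁻¹ ≡ 47 (mod 53).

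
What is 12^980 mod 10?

6

Powers of 2 mod 10 repeat with period 4: 2, 4, 8, 6.
980 leaves remainder 0 on division by 4, so 12^980 ends in 6.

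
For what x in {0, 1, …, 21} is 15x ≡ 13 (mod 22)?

The inverse of 15 mod 22 is 3 (since 15·3 = 45 ≡ 1).
Multiplying both sides by 3: x ≡ 3·13 = 39 ≡ 17 (mod 22).

17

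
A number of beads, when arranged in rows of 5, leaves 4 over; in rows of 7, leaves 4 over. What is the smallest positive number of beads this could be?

x ≡ 4 (mod 5) gives x ∈ {4}.
The first of these with x mod 7 = 4 is 4.

4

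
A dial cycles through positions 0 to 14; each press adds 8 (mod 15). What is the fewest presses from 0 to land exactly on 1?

15 = 1·8 + 7
8 = 1·7 + 1
7 = 7·1 + 0
Back-substituting gives 8·2 ≡ 1 (mod 15).

2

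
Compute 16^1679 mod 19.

4

Successive squares of 16 mod 19: 16^1≡16, 16^2≡9, 16^4≡5, 16^8≡6, 16^16≡17, 16^32≡4, 16^64≡16, 16^128≡9, 16^256≡5, 16^512≡6, 16^1024≡17.
Since 1679 = 1 + 2 + 4 + 8 + 128 + 512 + 1024 in binary, 16^1679 ≡ 16·9·5·6·9·6·17 ≡ 4 (mod 19).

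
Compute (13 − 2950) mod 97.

70

2950 − 30·97 = 40, so 2950 ≡ 40 (mod 97).
(13 − 40) mod 97 = 70.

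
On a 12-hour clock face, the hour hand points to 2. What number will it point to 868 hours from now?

6

Dividing 868 by 12 gives quotient 72 and remainder 4.
2 + 4 → 6 on a 12-hour dial.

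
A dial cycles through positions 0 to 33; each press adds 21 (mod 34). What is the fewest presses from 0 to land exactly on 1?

21·13 = 273 = 8·34 + 1, so 21⁻¹ ≡ 13 (mod 34).

13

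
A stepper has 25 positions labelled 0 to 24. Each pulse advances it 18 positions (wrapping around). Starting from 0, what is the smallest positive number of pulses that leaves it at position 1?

7

25 = 1·18 + 7
18 = 2·7 + 4
7 = 1·4 + 3
4 = 1·3 + 1
3 = 3·1 + 0
Back-substituting gives 18·7 ≡ 1 (mod 25).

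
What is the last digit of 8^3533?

The units digit of 8^n cycles with period 4: 8, 4, 2, 6, …
3533 mod 4 = 1, so the last digit matches 8^1 = 8.

8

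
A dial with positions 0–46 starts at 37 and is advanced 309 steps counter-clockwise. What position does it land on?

Dividing 309 by 47 gives quotient 6 and remainder 27.
(37 − 27) mod 47 = 10.

10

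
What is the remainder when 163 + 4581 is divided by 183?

169

Dividing 4581 by 183 gives quotient 25 and remainder 6.
(163 + 6) mod 183 = 169.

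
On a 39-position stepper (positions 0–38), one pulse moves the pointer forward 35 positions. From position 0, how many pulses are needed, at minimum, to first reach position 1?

35·29 = 1015 = 26·39 + 1, so 35⁻¹ ≡ 29 (mod 39).

29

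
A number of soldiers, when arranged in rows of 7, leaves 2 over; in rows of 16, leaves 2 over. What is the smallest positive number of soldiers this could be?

x ≡ 2 (mod 7) gives x ∈ {2}.
The first of these with x mod 16 = 2 is 2.

2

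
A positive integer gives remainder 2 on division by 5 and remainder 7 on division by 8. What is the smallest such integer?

7

Since 8·2 ≡ 1 (mod 5), take x = 7 + 8·((2−7)·2 mod 5) = 7 + 8·0 = 7.
Check: 7 mod 5 = 2, 7 mod 8 = 7.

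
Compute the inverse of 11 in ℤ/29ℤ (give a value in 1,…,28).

11·8 = 88 = 3·29 + 1, so 11⁻¹ ≡ 8 (mod 29).

8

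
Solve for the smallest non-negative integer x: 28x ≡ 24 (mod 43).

7

The inverse of 28 mod 43 is 20 (since 28·20 = 560 ≡ 1).
Multiplying both sides by 20: x ≡ 20·24 = 480 ≡ 7 (mod 43).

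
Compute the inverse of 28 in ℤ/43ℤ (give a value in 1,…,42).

20

28·20 = 560 = 13·43 + 1, so 28⁻¹ ≡ 20 (mod 43).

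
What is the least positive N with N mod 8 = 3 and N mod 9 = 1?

Since 9·1 ≡ 1 (mod 8), take x = 1 + 9·((3−1)·1 mod 8) = 1 + 9·2 = 19.
Check: 19 mod 8 = 3, 19 mod 9 = 1.

19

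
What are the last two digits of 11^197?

By repeated squaring mod 100: 11^1≡11, 11^2≡21, 11^4≡41, 11^8≡81, 11^16≡61, 11^32≡21, 11^64≡41, 11^128≡81.
Since 197 = 1 + 4 + 64 + 128 in binary, 11^197 ≡ 11·41·41·81 ≡ 71 (mod 100).

71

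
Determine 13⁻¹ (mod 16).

13·5 = 65 = 4·16 + 1, so 13⁻¹ ≡ 5 (mod 16).

5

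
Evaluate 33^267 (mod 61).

Successive squares of 33 mod 61: 33^1≡33, 33^2≡52, 33^4≡20, 33^8≡34, 33^16≡58, 33^32≡9, 33^64≡20, 33^128≡34, 33^256≡58.
Since 267 = 1 + 2 + 8 + 256 in binary, 33^267 ≡ 33·52·34·58 ≡ 38 (mod 61).

38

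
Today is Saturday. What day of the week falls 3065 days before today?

Sunday

Dividing 3065 by 7 gives quotient 437 and remainder 6.
Saturday − 6 days → Sunday.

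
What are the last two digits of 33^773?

13

Square-and-reduce mod 100: 33^1≡33, 33^2≡89, 33^4≡21, 33^8≡41, 33^16≡81, 33^32≡61, 33^64≡21, 33^128≡41, 33^256≡81, 33^512≡61.
Since 773 = 1 + 4 + 256 + 512 in binary, 33^773 ≡ 33·21·81·61 ≡ 13 (mod 100).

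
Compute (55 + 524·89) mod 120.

524·89 = 46636.
46636 mod 120 = 76 (since 388·120 = 46560).
(55 + 76) mod 120 = 11.

11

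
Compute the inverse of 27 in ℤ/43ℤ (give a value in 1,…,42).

8

43 = 1·27 + 16
27 = 1·16 + 11
16 = 1·11 + 5
11 = 2·5 + 1
5 = 5·1 + 0
Back-substituting gives 27·8 ≡ 1 (mod 43).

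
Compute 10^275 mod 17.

Square-and-reduce mod 17: 10^1≡10, 10^2≡15, 10^4≡4, 10^8≡16, 10^16≡1, 10^32≡1, 10^64≡1, 10^128≡1, 10^256≡1.
Since 275 = 1 + 2 + 16 + 256 in binary, 10^275 ≡ 10·15·1·1 ≡ 14 (mod 17).

14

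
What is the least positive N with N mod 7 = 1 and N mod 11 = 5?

x ≡ 1 (mod 7) gives x ∈ {1, 8, 15, 22, 29, 36, 43, 50, …}.
The first of these with x mod 11 = 5 is 71.

71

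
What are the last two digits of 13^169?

73

Successive squares of 13 mod 100: 13^1≡13, 13^2≡69, 13^4≡61, 13^8≡21, 13^16≡41, 13^32≡81, 13^64≡61, 13^128≡21.
169 = 1 + 8 + 32 + 128, so 13^169 ≡ 13·21·81·21 ≡ 73 (mod 100).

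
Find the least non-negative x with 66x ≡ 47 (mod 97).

66⁻¹ ≡ 25 (mod 97) because 66·25 = 1650 = 17·97 + 1.
So x ≡ 25·47 = 1175 ≡ 11 (mod 97).
Check: 66·11 = 726 = 7·97 + 47.

11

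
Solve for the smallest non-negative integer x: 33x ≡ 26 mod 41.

33⁻¹ ≡ 5 (mod 41) because 33·5 = 165 = 4·41 + 1.
Multiplying both sides by 5: x ≡ 5·26 = 130 ≡ 7 (mod 41).

7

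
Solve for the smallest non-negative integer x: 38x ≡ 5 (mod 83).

38⁻¹ ≡ 59 (mod 83) because 38·59 = 2242 = 27·83 + 1.
So x ≡ 59·5 = 295 ≡ 46 (mod 83).
Check: 38·46 = 1748 = 21·83 + 5.

46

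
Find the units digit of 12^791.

Powers of 2 mod 10 repeat with period 4: 2, 4, 8, 6.
791 leaves remainder 3 on division by 4, so 12^791 ends in 8.

8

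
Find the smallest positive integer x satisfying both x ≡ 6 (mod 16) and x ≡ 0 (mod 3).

x ≡ 0 (mod 3) gives x ∈ {0, 3, 6}.
The first of these with x mod 16 = 6 is 6.

6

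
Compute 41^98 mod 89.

36

Square-and-reduce mod 89: 41^1≡41, 41^2≡79, 41^4≡11, 41^8≡32, 41^16≡45, 41^32≡67, 41^64≡39.
98 = 2 + 32 + 64, so 41^98 ≡ 79·67·39 ≡ 36 (mod 89).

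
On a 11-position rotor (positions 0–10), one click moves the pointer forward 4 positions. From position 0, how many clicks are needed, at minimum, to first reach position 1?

4·3 = 12 = 1·11 + 1, so 4⁻¹ ≡ 3 (mod 11).

3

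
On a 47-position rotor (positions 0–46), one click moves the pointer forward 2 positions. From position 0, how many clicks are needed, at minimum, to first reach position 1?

47 = 23·2 + 1
2 = 2·1 + 0
Back-substituting gives 2·24 ≡ 1 (mod 47).

24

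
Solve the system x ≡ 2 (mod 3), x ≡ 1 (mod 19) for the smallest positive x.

x ≡ 2 (mod 3) gives x ∈ {2, 5, 8, 11, 14, 17, 20}.
The first of these with x mod 19 = 1 is 20.

20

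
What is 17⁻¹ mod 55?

55 = 3·17 + 4
17 = 4·4 + 1
4 = 4·1 + 0
Back-substituting gives 17·13 ≡ 1 (mod 55).

13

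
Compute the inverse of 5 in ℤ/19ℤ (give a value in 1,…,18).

4

5·4 = 20 = 1·19 + 1, so 5⁻¹ ≡ 4 (mod 19).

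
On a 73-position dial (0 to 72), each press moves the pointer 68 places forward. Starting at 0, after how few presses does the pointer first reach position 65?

The inverse of 68 mod 73 is 29 (since 68·29 = 1972 ≡ 1).
So x ≡ 29·65 = 1885 ≡ 60 (mod 73).

60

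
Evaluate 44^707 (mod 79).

Successive squares of 44 mod 79: 44^1≡44, 44^2≡40, 44^4≡20, 44^8≡5, 44^16≡25, 44^32≡72, 44^64≡49, 44^128≡31, 44^256≡13, 44^512≡11.
Since 707 = 1 + 2 + 64 + 128 + 512 in binary, 44^707 ≡ 44·40·49·31·11 ≡ 11 (mod 79).

11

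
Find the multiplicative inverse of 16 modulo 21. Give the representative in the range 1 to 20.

4

16·4 = 64 = 3·21 + 1, so 16⁻¹ ≡ 4 (mod 21).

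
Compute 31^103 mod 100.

Successive squares of 31 mod 100: 31^1≡31, 31^2≡61, 31^4≡21, 31^8≡41, 31^16≡81, 31^32≡61, 31^64≡21.
103 = 1 + 2 + 4 + 32 + 64, so 31^103 ≡ 31·61·21·61·21 ≡ 91 (mod 100).

91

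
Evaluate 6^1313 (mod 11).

Square-and-reduce mod 11: 6^1≡6, 6^2≡3, 6^4≡9, 6^8≡4, 6^16≡5, 6^32≡3, 6^64≡9, 6^128≡4, 6^256≡5, 6^512≡3, 6^1024≡9.
Since 1313 = 1 + 32 + 256 + 1024 in binary, 6^1313 ≡ 6·3·5·9 ≡ 7 (mod 11).

7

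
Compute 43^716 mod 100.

1

Successive squares of 43 mod 100: 43^1≡43, 43^2≡49, 43^4≡1, 43^8≡1, 43^16≡1, 43^32≡1, 43^64≡1, 43^128≡1, 43^256≡1, 43^512≡1.
Since 716 = 4 + 8 + 64 + 128 + 512 in binary, 43^716 ≡ 1·1·1·1·1 ≡ 1 (mod 100).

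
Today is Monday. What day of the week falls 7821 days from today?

7821 − 1117·7 = 2, so 7821 ≡ 2 (mod 7).
Monday + 2 days → Wednesday.

Wednesday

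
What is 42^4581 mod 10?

2

Last digits of 2^n: 2, 4, 8, 6 (period 4).
4581 leaves remainder 1 on division by 4, so 42^4581 ends in 2.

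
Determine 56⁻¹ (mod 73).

73 = 1·56 + 17
56 = 3·17 + 5
17 = 3·5 + 2
5 = 2·2 + 1
2 = 2·1 + 0
Back-substituting gives 56·30 ≡ 1 (mod 73).

30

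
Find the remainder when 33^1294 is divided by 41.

Square-and-reduce mod 41: 33^1≡33, 33^2≡23, 33^4≡37, 33^8≡16, 33^16≡10, 33^32≡18, 33^64≡37, 33^128≡16, 33^256≡10, 33^512≡18, 33^1024≡37.
1294 = 2 + 4 + 8 + 256 + 1024, so 33^1294 ≡ 23·37·16·10·37 ≡ 4 (mod 41).

4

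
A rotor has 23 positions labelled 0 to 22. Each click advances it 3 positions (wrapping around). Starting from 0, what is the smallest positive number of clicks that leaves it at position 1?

8

23 = 7·3 + 2
3 = 1·2 + 1
2 = 2·1 + 0
Back-substituting gives 3·8 ≡ 1 (mod 23).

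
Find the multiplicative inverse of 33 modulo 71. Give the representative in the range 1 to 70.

33·28 = 924 = 13·71 + 1, so 33⁻¹ ≡ 28 (mod 71).

28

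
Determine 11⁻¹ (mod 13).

13 = 1·11 + 2
11 = 5·2 + 1
2 = 2·1 + 0
Back-substituting gives 11·6 ≡ 1 (mod 13).

6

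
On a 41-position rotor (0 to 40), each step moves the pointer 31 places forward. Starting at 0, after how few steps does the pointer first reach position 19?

The inverse of 31 mod 41 is 4 (since 31·4 = 124 ≡ 1).
So x ≡ 4·19 = 76 ≡ 35 (mod 41).

35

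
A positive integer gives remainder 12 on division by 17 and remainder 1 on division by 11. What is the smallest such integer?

12

Since 11·14 ≡ 1 (mod 17), take x = 1 + 11·((12−1)·14 mod 17) = 1 + 11·1 = 12.
Check: 12 mod 17 = 12, 12 mod 11 = 1.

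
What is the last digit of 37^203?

3

Powers of 7 mod 10 repeat with period 4: 7, 9, 3, 1.
203 leaves remainder 3 on division by 4, so 37^203 ends in 3.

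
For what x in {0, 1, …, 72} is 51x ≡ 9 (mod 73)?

56

51⁻¹ ≡ 63 (mod 73) because 51·63 = 3213 = 44·73 + 1.
So x ≡ 63·9 = 567 ≡ 56 (mod 73).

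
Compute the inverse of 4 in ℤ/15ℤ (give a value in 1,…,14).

15 = 3·4 + 3
4 = 1·3 + 1
3 = 3·1 + 0
Back-substituting gives 4·4 ≡ 1 (mod 15).

4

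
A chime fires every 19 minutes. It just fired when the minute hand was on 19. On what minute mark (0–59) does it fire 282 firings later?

37

282·19 = 5358.
5358 mod 60 = 18 (since 89·60 = 5340).
(19 + 18) mod 60 = 37.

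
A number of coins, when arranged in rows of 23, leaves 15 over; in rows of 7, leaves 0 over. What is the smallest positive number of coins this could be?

84

Since 7·10 ≡ 1 (mod 23), take x = 0 + 7·((15−0)·10 mod 23) = 0 + 7·12 = 84.
Check: 84 mod 23 = 15, 84 mod 7 = 0.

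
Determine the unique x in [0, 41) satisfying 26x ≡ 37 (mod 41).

The inverse of 26 mod 41 is 30 (since 26·30 = 780 ≡ 1).
Multiplying both sides by 30: x ≡ 30·37 = 1110 ≡ 3 (mod 41).

3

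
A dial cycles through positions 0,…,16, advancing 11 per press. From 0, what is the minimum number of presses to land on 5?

The inverse of 11 mod 17 is 14 (since 11·14 = 154 ≡ 1).
So x ≡ 14·5 = 70 ≡ 2 (mod 17).

2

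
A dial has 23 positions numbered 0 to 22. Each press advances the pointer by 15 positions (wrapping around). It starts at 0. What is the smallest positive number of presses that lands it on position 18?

15

15⁻¹ ≡ 20 (mod 23) because 15·20 = 300 = 13·23 + 1.
So x ≡ 20·18 = 360 ≡ 15 (mod 23).
Check: 15·15 = 225 = 9·23 + 18.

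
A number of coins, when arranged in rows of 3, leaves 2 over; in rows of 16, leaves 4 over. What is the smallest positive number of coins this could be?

20

x ≡ 2 (mod 3) gives x ∈ {2, 5, 8, 11, 14, 17, 20}.
The first of these with x mod 16 = 4 is 20.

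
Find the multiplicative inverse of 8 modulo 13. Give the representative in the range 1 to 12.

5

8·5 = 40 = 3·13 + 1, so 8⁻¹ ≡ 5 (mod 13).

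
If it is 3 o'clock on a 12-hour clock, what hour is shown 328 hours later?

7

328 = 27·12 + 4, so 328 mod 12 = 4.
3 + 4 → 7 on a 12-hour dial.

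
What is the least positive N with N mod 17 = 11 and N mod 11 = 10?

164

x ≡ 10 (mod 11) gives x ∈ {10, 21, 32, 43, 54, 65, 76, 87, …}.
The first of these with x mod 17 = 11 is 164.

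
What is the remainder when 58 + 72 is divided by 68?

62

72 = 1·68 + 4, so 72 mod 68 = 4.
(58 + 4) mod 68 = 62.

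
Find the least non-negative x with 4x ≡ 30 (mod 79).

47

The inverse of 4 mod 79 is 20 (since 4·20 = 80 ≡ 1).
So x ≡ 20·30 = 600 ≡ 47 (mod 79).
Check: 4·47 = 188 = 2·79 + 30.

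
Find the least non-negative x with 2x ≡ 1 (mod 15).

8

2⁻¹ ≡ 8 (mod 15) because 2·8 = 16 = 1·15 + 1.
So x ≡ 8·1 = 8 ≡ 8 (mod 15).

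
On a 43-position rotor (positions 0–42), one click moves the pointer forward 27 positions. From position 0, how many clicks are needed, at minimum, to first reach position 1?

27·8 = 216 = 5·43 + 1, so 27⁻¹ ≡ 8 (mod 43).

8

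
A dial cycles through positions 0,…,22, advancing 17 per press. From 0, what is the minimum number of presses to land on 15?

9

17⁻¹ ≡ 19 (mod 23) because 17·19 = 323 = 14·23 + 1.
Multiplying both sides by 19: x ≡ 19·15 = 285 ≡ 9 (mod 23).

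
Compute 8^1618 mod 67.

Successive squares of 8 mod 67: 8^1≡8, 8^2≡64, 8^4≡9, 8^8≡14, 8^16≡62, 8^32≡25, 8^64≡22, 8^128≡15, 8^256≡24, 8^512≡40, 8^1024≡59.
1618 = 2 + 16 + 64 + 512 + 1024, so 8^1618 ≡ 64·62·22·40·59 ≡ 59 (mod 67).

59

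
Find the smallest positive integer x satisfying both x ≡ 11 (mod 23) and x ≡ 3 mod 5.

103

Since 5·14 ≡ 1 (mod 23), take x = 3 + 5·((11−3)·14 mod 23) = 3 + 5·20 = 103.
Check: 103 mod 23 = 11, 103 mod 5 = 3.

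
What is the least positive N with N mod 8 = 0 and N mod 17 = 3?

88

Since 17·1 ≡ 1 (mod 8), take x = 3 + 17·((0−3)·1 mod 8) = 3 + 17·5 = 88.
Check: 88 mod 8 = 0, 88 mod 17 = 3.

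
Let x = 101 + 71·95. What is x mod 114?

71·95 = 6745.
6745 − 59·114 = 19, so 6745 ≡ 19 (mod 114).
(101 + 19) mod 114 = 6.

6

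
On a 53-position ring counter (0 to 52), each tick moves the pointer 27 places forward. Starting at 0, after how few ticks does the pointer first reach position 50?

47

The inverse of 27 mod 53 is 2 (since 27·2 = 54 ≡ 1).
Multiplying both sides by 2: x ≡ 2·50 = 100 ≡ 47 (mod 53).
Check: 27·47 = 1269 = 23·53 + 50.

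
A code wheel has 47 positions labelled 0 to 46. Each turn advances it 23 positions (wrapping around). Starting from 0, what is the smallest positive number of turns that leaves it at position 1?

23·45 = 1035 = 22·47 + 1, so 23⁻¹ ≡ 45 (mod 47).

45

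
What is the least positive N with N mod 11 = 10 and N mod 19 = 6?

120

x ≡ 10 (mod 11) gives x ∈ {10, 21, 32, 43, 54, 65, 76, 87, …}.
The first of these with x mod 19 = 6 is 120.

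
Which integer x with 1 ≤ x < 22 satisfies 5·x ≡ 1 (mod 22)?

22 = 4·5 + 2
5 = 2·2 + 1
2 = 2·1 + 0
Back-substituting gives 5·9 ≡ 1 (mod 22).

9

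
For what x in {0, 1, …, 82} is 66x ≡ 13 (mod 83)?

9

The inverse of 66 mod 83 is 39 (since 66·39 = 2574 ≡ 1).
So x ≡ 39·13 = 507 ≡ 9 (mod 83).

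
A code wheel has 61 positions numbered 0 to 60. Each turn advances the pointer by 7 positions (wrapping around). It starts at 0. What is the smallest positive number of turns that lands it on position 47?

59

7⁻¹ ≡ 35 (mod 61) because 7·35 = 245 = 4·61 + 1.
So x ≡ 35·47 = 1645 ≡ 59 (mod 61).
Check: 7·59 = 413 = 6·61 + 47.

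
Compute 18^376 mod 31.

By repeated squaring mod 31: 18^1≡18, 18^2≡14, 18^4≡10, 18^8≡7, 18^16≡18, 18^32≡14, 18^64≡10, 18^128≡7, 18^256≡18.
376 = 8 + 16 + 32 + 64 + 256, so 18^376 ≡ 7·18·14·10·18 ≡ 18 (mod 31).

18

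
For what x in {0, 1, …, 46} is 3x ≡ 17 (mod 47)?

37

3⁻¹ ≡ 16 (mod 47) because 3·16 = 48 = 1·47 + 1.
Multiplying both sides by 16: x ≡ 16·17 = 272 ≡ 37 (mod 47).
Check: 3·37 = 111 = 2·47 + 17.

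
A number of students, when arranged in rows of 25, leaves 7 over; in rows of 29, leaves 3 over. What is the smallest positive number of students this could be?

x ≡ 7 (mod 25) gives x ∈ {7, 32}.
The first of these with x mod 29 = 3 is 32.

32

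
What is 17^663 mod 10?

3

Powers of 7 mod 10 repeat with period 4: 7, 9, 3, 1.
663 mod 4 = 3, so the last digit matches 7^3 = 3.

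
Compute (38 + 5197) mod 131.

126

5197 = 39·131 + 88, so 5197 mod 131 = 88.
(38 + 88) mod 131 = 126.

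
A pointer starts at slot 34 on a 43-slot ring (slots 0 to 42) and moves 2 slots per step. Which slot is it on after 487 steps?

487·2 = 974.
Dividing 974 by 43 gives quotient 22 and remainder 28.
(34 + 28) mod 43 = 19.

19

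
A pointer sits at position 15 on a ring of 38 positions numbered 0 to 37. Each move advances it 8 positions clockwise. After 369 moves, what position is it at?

3

369·8 = 2952.
2952 = 77·38 + 26, so 2952 mod 38 = 26.
(15 + 26) mod 38 = 3.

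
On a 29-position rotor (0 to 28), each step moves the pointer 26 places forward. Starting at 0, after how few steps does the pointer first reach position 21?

22

The inverse of 26 mod 29 is 19 (since 26·19 = 494 ≡ 1).
So x ≡ 19·21 = 399 ≡ 22 (mod 29).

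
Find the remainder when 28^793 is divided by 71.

Successive squares of 28 mod 71: 28^1≡28, 28^2≡3, 28^4≡9, 28^8≡10, 28^16≡29, 28^32≡60, 28^64≡50, 28^128≡15, 28^256≡12, 28^512≡2.
793 = 1 + 8 + 16 + 256 + 512, so 28^793 ≡ 28·10·29·12·2 ≡ 56 (mod 71).

56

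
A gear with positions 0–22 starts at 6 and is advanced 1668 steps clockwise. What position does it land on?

1668 − 72·23 = 12, so 1668 ≡ 12 (mod 23).
(6 + 12) mod 23 = 18.

18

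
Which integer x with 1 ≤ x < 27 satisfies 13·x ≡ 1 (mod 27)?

25

27 = 2·13 + 1
13 = 13·1 + 0
Back-substituting gives 13·25 ≡ 1 (mod 27).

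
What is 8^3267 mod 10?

Powers of 8 mod 10 repeat with period 4: 8, 4, 2, 6.
3267 mod 4 = 3, so the last digit matches 8^3 = 2.

2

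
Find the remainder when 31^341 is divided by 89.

Successive squares of 31 mod 89: 31^1≡31, 31^2≡71, 31^4≡57, 31^8≡45, 31^16≡67, 31^32≡39, 31^64≡8, 31^128≡64, 31^256≡2.
341 = 1 + 4 + 16 + 64 + 256, so 31^341 ≡ 31·57·67·8·2 ≡ 37 (mod 89).

37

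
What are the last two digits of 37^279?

Square-and-reduce mod 100: 37^1≡37, 37^2≡69, 37^4≡61, 37^8≡21, 37^16≡41, 37^32≡81, 37^64≡61, 37^128≡21, 37^256≡41.
279 = 1 + 2 + 4 + 16 + 256, so 37^279 ≡ 37·69·61·41·41 ≡ 73 (mod 100).

73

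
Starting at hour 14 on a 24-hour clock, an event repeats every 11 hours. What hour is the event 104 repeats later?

6

104·11 = 1144.
Dividing 1144 by 24 gives quotient 47 and remainder 16.
(14 + 16) mod 24 = 6.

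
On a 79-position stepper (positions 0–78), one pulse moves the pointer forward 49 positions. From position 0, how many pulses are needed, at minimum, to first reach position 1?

49·50 = 2450 = 31·79 + 1, so 49⁻¹ ≡ 50 (mod 79).

50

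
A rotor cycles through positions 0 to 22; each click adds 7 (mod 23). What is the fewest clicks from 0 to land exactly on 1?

23 = 3·7 + 2
7 = 3·2 + 1
2 = 2·1 + 0
Back-substituting gives 7·10 ≡ 1 (mod 23).

10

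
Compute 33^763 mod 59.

By repeated squaring mod 59: 33^1≡33, 33^2≡27, 33^4≡21, 33^8≡28, 33^16≡17, 33^32≡53, 33^64≡36, 33^128≡57, 33^256≡4, 33^512≡16.
763 = 1 + 2 + 8 + 16 + 32 + 64 + 128 + 512, so 33^763 ≡ 33·27·28·17·53·36·57·16 ≡ 39 (mod 59).

39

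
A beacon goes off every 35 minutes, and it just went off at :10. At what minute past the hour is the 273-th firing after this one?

273·35 = 9555.
9555 − 159·60 = 15, so 9555 ≡ 15 (mod 60).
(10 + 15) mod 60 = 25.

25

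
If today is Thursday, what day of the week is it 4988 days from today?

Monday

Dividing 4988 by 7 gives quotient 712 and remainder 4.
Thursday + 4 days → Monday.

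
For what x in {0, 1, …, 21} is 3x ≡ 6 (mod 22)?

2

The inverse of 3 mod 22 is 15 (since 3·15 = 45 ≡ 1).
Multiplying both sides by 15: x ≡ 15·6 = 90 ≡ 2 (mod 22).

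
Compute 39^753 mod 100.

Successive squares of 39 mod 100: 39^1≡39, 39^2≡21, 39^4≡41, 39^8≡81, 39^16≡61, 39^32≡21, 39^64≡41, 39^128≡81, 39^256≡61, 39^512≡21.
753 = 1 + 16 + 32 + 64 + 128 + 512, so 39^753 ≡ 39·61·21·41·81·21 ≡ 19 (mod 100).

19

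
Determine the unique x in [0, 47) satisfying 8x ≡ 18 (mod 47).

8⁻¹ ≡ 6 (mod 47) because 8·6 = 48 = 1·47 + 1.
So x ≡ 6·18 = 108 ≡ 14 (mod 47).

14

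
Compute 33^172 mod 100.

Square-and-reduce mod 100: 33^1≡33, 33^2≡89, 33^4≡21, 33^8≡41, 33^16≡81, 33^32≡61, 33^64≡21, 33^128≡41.
172 = 4 + 8 + 32 + 128, so 33^172 ≡ 21·41·61·41 ≡ 61 (mod 100).

61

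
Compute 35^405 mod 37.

6

Square-and-reduce mod 37: 35^1≡35, 35^2≡4, 35^4≡16, 35^8≡34, 35^16≡9, 35^32≡7, 35^64≡12, 35^128≡33, 35^256≡16.
Since 405 = 1 + 4 + 16 + 128 + 256 in binary, 35^405 ≡ 35·16·9·33·16 ≡ 6 (mod 37).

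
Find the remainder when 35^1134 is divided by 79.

Square-and-reduce mod 79: 35^1≡35, 35^2≡40, 35^4≡20, 35^8≡5, 35^16≡25, 35^32≡72, 35^64≡49, 35^128≡31, 35^256≡13, 35^512≡11, 35^1024≡42.
1134 = 2 + 4 + 8 + 32 + 64 + 1024, so 35^1134 ≡ 40·20·5·72·49·42 ≡ 22 (mod 79).

22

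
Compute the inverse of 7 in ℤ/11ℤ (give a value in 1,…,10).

8

11 = 1·7 + 4
7 = 1·4 + 3
4 = 1·3 + 1
3 = 3·1 + 0
Back-substituting gives 7·8 ≡ 1 (mod 11).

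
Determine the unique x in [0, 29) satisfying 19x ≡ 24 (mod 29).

15

19⁻¹ ≡ 26 (mod 29) because 19·26 = 494 = 17·29 + 1.
Multiplying both sides by 26: x ≡ 26·24 = 624 ≡ 15 (mod 29).
Check: 19·15 = 285 = 9·29 + 24.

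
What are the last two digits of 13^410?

By repeated squaring mod 100: 13^1≡13, 13^2≡69, 13^4≡61, 13^8≡21, 13^16≡41, 13^32≡81, 13^64≡61, 13^128≡21, 13^256≡41.
410 = 2 + 8 + 16 + 128 + 256, so 13^410 ≡ 69·21·41·21·41 ≡ 49 (mod 100).

49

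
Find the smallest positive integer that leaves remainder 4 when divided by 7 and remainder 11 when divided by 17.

11

x ≡ 4 (mod 7) gives x ∈ {4, 11}.
The first of these with x mod 17 = 11 is 11.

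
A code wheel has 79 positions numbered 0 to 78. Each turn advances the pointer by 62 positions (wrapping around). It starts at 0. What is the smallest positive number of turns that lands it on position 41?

62⁻¹ ≡ 65 (mod 79) because 62·65 = 4030 = 51·79 + 1.
Multiplying both sides by 65: x ≡ 65·41 = 2665 ≡ 58 (mod 79).
Check: 62·58 = 3596 = 45·79 + 41.

58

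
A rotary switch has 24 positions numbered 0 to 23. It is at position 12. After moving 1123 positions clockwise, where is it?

7

1123 mod 24 = 19 (since 46·24 = 1104).
(12 + 19) mod 24 = 7.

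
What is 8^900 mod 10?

6

The units digit of 8^n cycles with period 4: 8, 4, 2, 6, …
900 leaves remainder 0 on division by 4, so 8^900 ends in 6.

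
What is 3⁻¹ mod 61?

61 = 20·3 + 1
3 = 3·1 + 0
Back-substituting gives 3·41 ≡ 1 (mod 61).

41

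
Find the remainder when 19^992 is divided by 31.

Successive squares of 19 mod 31: 19^1≡19, 19^2≡20, 19^4≡28, 19^8≡9, 19^16≡19, 19^32≡20, 19^64≡28, 19^128≡9, 19^256≡19, 19^512≡20.
992 = 32 + 64 + 128 + 256 + 512, so 19^992 ≡ 20·28·9·19·20 ≡ 20 (mod 31).

20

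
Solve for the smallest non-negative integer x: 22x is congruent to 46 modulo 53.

31

The inverse of 22 mod 53 is 41 (since 22·41 = 902 ≡ 1).
So x ≡ 41·46 = 1886 ≡ 31 (mod 53).
Check: 22·31 = 682 = 12·53 + 46.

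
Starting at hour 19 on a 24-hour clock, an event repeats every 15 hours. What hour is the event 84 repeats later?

7

84·15 = 1260.
Dividing 1260 by 24 gives quotient 52 and remainder 12.
(19 + 12) mod 24 = 7.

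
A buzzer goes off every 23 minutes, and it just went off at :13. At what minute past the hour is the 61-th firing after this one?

36

61·23 = 1403.
1403 − 23·60 = 23, so 1403 ≡ 23 (mod 60).
(13 + 23) mod 60 = 36.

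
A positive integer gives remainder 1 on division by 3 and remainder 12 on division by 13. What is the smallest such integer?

25

x ≡ 1 (mod 3) gives x ∈ {1, 4, 7, 10, 13, 16, 19, 22, …}.
The first of these with x mod 13 = 12 is 25.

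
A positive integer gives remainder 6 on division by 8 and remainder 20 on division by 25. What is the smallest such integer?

70

x ≡ 6 (mod 8) gives x ∈ {6, 14, 22, 30, 38, 46, 54, 62, …}.
The first of these with x mod 25 = 20 is 70.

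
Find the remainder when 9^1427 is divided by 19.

Successive squares of 9 mod 19: 9^1≡9, 9^2≡5, 9^4≡6, 9^8≡17, 9^16≡4, 9^32≡16, 9^64≡9, 9^128≡5, 9^256≡6, 9^512≡17, 9^1024≡4.
1427 = 1 + 2 + 16 + 128 + 256 + 1024, so 9^1427 ≡ 9·5·4·5·6·4 ≡ 16 (mod 19).

16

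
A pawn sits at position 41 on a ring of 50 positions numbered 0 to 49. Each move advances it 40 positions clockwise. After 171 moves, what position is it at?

171·40 = 6840.
6840 mod 50 = 40 (since 136·50 = 6800).
(41 + 40) mod 50 = 31.

31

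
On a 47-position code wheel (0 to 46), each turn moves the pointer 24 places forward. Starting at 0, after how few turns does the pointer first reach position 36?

24⁻¹ ≡ 2 (mod 47) because 24·2 = 48 = 1·47 + 1.
So x ≡ 2·36 = 72 ≡ 25 (mod 47).

25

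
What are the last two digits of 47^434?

69

Square-and-reduce mod 100: 47^1≡47, 47^2≡9, 47^4≡81, 47^8≡61, 47^16≡21, 47^32≡41, 47^64≡81, 47^128≡61, 47^256≡21.
434 = 2 + 16 + 32 + 128 + 256, so 47^434 ≡ 9·21·41·61·21 ≡ 69 (mod 100).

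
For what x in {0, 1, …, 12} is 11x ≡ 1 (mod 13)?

6

11⁻¹ ≡ 6 (mod 13) because 11·6 = 66 = 5·13 + 1.
So x ≡ 6·1 = 6 ≡ 6 (mod 13).
Check: 11·6 = 66 = 5·13 + 1.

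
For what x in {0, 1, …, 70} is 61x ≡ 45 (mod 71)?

31

61⁻¹ ≡ 7 (mod 71) because 61·7 = 427 = 6·71 + 1.
So x ≡ 7·45 = 315 ≡ 31 (mod 71).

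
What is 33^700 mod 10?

Last digits of 3^n: 3, 9, 7, 1 (period 4).
700 leaves remainder 0 on division by 4, so 33^700 ends in 1.

1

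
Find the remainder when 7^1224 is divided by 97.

By repeated squaring mod 97: 7^1≡7, 7^2≡49, 7^4≡73, 7^8≡91, 7^16≡36, 7^32≡35, 7^64≡61, 7^128≡35, 7^256≡61, 7^512≡35, 7^1024≡61.
Since 1224 = 8 + 64 + 128 + 1024 in binary, 7^1224 ≡ 91·61·35·61 ≡ 22 (mod 97).

22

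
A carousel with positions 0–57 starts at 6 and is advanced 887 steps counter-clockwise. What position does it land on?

47

887 mod 58 = 17 (since 15·58 = 870).
(6 − 17) mod 58 = 47.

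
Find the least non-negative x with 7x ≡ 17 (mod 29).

19

The inverse of 7 mod 29 is 25 (since 7·25 = 175 ≡ 1).
So x ≡ 25·17 = 425 ≡ 19 (mod 29).
Check: 7·19 = 133 = 4·29 + 17.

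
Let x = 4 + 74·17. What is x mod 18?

2

74·17 = 1258.
Dividing 1258 by 18 gives quotient 69 and remainder 16.
(4 + 16) mod 18 = 2.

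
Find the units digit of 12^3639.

The units digit of 12^n cycles with period 4: 2, 4, 8, 6, …
3639 leaves remainder 3 on division by 4, so 12^3639 ends in 8.

8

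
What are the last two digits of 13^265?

Successive squares of 13 mod 100: 13^1≡13, 13^2≡69, 13^4≡61, 13^8≡21, 13^16≡41, 13^32≡81, 13^64≡61, 13^128≡21, 13^256≡41.
Since 265 = 1 + 8 + 256 in binary, 13^265 ≡ 13·21·41 ≡ 93 (mod 100).

93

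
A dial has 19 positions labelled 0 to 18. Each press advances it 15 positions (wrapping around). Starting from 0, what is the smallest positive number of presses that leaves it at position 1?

15·14 = 210 = 11·19 + 1, so 15⁻¹ ≡ 14 (mod 19).

14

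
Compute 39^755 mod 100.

Successive squares of 39 mod 100: 39^1≡39, 39^2≡21, 39^4≡41, 39^8≡81, 39^16≡61, 39^32≡21, 39^64≡41, 39^128≡81, 39^256≡61, 39^512≡21.
Since 755 = 1 + 2 + 16 + 32 + 64 + 128 + 512 in binary, 39^755 ≡ 39·21·61·21·41·81·21 ≡ 99 (mod 100).

99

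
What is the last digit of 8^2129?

8

The units digit of 8^n cycles with period 4: 8, 4, 2, 6, …
2129 mod 4 = 1, so the last digit matches 8^1 = 8.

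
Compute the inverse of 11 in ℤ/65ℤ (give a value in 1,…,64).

6

11·6 = 66 = 1·65 + 1, so 11⁻¹ ≡ 6 (mod 65).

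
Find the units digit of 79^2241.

9

Last digits of 9^n: 9, 1 (period 2).
2241 leaves remainder 1 on division by 2, so 79^2241 ends in 9.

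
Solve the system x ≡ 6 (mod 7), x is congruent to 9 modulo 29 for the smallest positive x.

125

x ≡ 6 (mod 7) gives x ∈ {6, 13, 20, 27, 34, 41, 48, 55, …}.
The first of these with x mod 29 = 9 is 125.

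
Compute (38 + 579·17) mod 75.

56

579·17 = 9843.
9843 mod 75 = 18 (since 131·75 = 9825).
(38 + 18) mod 75 = 56.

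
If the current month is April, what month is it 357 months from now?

357 − 29·12 = 9, so 357 ≡ 9 (mod 12).
April + 9 months → January.

January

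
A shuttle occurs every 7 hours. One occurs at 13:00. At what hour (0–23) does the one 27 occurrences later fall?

10

27·7 = 189.
189 = 7·24 + 21, so 189 mod 24 = 21.
(13 + 21) mod 24 = 10.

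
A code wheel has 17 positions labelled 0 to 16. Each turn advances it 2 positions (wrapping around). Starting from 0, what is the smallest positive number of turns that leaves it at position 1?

9

17 = 8·2 + 1
2 = 2·1 + 0
Back-substituting gives 2·9 ≡ 1 (mod 17).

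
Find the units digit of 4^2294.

Last digits of 4^n: 4, 6 (period 2).
2294 mod 2 = 0, so the last digit matches 4^2 = 6.

6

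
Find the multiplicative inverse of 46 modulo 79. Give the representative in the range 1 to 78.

46·67 = 3082 = 39·79 + 1, so 46⁻¹ ≡ 67 (mod 79).

67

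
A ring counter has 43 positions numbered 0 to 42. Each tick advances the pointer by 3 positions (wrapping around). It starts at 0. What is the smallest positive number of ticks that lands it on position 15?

5

3⁻¹ ≡ 29 (mod 43) because 3·29 = 87 = 2·43 + 1.
So x ≡ 29·15 = 435 ≡ 5 (mod 43).
Check: 3·5 = 15 = 0·43 + 15.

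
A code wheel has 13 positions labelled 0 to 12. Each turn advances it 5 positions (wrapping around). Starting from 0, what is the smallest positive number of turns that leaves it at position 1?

8

5·8 = 40 = 3·13 + 1, so 5⁻¹ ≡ 8 (mod 13).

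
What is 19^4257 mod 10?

The units digit of 19^n cycles with period 2: 9, 1, …
4257 mod 2 = 1, so the last digit matches 9^1 = 9.

9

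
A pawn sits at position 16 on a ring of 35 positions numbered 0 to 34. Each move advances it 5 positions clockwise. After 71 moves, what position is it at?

71·5 = 355.
355 − 10·35 = 5, so 355 ≡ 5 (mod 35).
(16 + 5) mod 35 = 21.

21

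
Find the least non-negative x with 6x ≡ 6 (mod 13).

1

6⁻¹ ≡ 11 (mod 13) because 6·11 = 66 = 5·13 + 1.
Multiplying both sides by 11: x ≡ 11·6 = 66 ≡ 1 (mod 13).
Check: 6·1 = 6 = 0·13 + 6.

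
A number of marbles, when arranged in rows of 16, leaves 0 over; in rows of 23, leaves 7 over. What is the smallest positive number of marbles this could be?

x ≡ 0 (mod 16) gives x ∈ {0, 16, 32, 48, 64, 80, 96, 112, …}.
The first of these with x mod 23 = 7 is 352.

352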